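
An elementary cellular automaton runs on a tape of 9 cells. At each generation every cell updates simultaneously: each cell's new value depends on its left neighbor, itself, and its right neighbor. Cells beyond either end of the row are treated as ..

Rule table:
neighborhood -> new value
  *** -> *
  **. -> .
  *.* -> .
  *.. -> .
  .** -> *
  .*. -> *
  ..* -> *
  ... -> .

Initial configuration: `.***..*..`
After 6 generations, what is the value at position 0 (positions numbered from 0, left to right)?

generation 1: ***..**..
generation 2: **..**...
generation 3: *..**....
generation 4: *.**.....
generation 5: *.*......
generation 6: *.*......
position 0 holds *

*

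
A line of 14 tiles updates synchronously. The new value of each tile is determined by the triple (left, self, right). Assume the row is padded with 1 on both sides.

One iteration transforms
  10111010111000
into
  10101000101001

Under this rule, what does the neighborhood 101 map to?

0

At position 1 the neighborhood is 101; the next row has 0 there.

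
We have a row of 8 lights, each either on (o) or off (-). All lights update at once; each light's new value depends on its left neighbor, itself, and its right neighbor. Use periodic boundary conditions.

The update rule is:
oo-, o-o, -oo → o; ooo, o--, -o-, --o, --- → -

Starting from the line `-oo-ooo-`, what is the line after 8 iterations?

iteration 1: -oooo-o-
iteration 2: -o--oo--
iteration 3: ----oo--
iteration 4: ----oo--  (fixed point — unchanged through iteration 8)

----oo--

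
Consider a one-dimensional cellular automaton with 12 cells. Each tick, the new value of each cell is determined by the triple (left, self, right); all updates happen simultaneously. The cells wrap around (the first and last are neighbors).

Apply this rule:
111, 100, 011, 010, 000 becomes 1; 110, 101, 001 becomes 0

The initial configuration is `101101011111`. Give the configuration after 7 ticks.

101001010010

001001011111
101101011110
101001011100
101101011010
101001010010
101101011010  (repeats tick 4; period 2)
tick 7: 101001010010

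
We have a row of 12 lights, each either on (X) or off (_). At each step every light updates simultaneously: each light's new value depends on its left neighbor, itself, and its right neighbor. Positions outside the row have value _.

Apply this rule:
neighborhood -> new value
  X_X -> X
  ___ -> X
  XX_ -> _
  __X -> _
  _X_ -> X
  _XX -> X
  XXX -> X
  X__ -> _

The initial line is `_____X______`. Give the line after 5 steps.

XXXX_X_XXXXX
XXX_XXXXXXX_
XX_XXXXXXX__
X_XXXXXXX__X
XXXXXXXX___X

XXXXXXXX___X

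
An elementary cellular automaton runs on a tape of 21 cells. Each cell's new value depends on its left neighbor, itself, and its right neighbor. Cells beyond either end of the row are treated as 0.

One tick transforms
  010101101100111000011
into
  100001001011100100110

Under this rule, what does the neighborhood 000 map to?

At position 16 the neighborhood is 000; the next row has 0 there.

0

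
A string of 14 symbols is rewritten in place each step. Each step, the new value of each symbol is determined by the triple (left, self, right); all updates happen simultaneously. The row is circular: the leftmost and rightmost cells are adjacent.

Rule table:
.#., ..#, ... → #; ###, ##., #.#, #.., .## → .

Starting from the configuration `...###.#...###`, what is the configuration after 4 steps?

##...####....#

.##....#.##...
#...####....##
..##.....###..
##...####....#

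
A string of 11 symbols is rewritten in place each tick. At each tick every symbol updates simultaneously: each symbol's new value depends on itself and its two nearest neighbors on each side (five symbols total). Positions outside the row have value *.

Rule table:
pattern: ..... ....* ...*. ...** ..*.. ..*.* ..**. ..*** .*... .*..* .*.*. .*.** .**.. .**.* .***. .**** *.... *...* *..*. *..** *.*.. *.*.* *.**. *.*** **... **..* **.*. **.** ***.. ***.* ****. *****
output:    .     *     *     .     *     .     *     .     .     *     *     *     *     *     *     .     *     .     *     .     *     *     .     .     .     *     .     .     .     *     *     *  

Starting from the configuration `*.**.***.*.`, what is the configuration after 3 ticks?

tick 1: *..*..**.**
tick 2: .****.**...
tick 3: ...**..*...

...**..*...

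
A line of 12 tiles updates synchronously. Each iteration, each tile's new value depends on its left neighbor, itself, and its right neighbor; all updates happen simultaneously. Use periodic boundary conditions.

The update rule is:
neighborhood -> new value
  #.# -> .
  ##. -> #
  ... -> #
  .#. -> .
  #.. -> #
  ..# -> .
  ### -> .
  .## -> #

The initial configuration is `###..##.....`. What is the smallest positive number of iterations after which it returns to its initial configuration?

#.##.######.
..##.#....#.
#.##..###..#
#.###.#.##.#
#.#.#...##.#
#....##.##.#
####.##.##.#
...#.##.##.#
##...##.##..
####.##.###.
#..#.##.#.#.
.#...##.....
..##.#######
#.##.#.....#
#.##..####.#
#.###.#..#.#
#.#.#..#...#
#....#..##.#
####..#.##.#
...##...##.#
##.####.##..
##.#..#.###.
##..#...#.#.
###..##.....

24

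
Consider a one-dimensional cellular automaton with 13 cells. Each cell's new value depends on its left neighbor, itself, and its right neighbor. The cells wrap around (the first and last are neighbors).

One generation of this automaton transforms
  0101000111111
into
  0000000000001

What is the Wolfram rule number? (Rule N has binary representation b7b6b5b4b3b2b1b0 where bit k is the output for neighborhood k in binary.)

64

position 8: 111 → 0  (bit 7 = 0)
position 12: 110 → 1  (bit 6 = 1)
position 0: 101 → 0  (bit 5 = 0)
position 4: 100 → 0  (bit 4 = 0)
position 7: 011 → 0  (bit 3 = 0)
position 1: 010 → 0  (bit 2 = 0)
position 6: 001 → 0  (bit 1 = 0)
position 5: 000 → 0  (bit 0 = 0)
bits b7..b0 = 01000000 = 64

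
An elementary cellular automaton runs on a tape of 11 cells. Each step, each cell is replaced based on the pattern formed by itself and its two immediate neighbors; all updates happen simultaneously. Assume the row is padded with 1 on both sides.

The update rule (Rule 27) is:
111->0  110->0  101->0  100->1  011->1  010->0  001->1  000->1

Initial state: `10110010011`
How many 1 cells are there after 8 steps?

00101101110
11001001000
00110110111
11100100100
00011011011
11110010010
00001101100
11111001011
count of 1: 8

8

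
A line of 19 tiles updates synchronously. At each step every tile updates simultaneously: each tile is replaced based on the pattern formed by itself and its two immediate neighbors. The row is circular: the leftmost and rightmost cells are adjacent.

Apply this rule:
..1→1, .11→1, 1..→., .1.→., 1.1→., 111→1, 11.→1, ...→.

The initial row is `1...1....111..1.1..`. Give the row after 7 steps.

...1....1111.1....1
..1....11111.....1.
.1....111111....1..
1....1111111...1...
....11111111..1...1
...111111111.1...1.
..1111111111....1..

..1111111111....1..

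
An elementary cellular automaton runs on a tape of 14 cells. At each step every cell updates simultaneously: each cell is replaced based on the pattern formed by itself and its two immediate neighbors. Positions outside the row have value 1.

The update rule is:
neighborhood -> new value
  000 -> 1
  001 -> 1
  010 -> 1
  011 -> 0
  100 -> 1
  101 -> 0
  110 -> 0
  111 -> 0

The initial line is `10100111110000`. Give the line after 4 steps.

11000111110000

00111000001111
11000111110000
00111000001111  (repeats step 1; period 2)
step 4: 11000111110000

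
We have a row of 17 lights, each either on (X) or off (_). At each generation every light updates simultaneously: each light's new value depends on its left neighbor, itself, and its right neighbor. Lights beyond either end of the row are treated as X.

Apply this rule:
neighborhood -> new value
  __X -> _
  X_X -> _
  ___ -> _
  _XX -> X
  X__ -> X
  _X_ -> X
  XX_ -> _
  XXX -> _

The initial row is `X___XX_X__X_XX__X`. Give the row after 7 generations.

_X__X__XX_X_X_X_X
_XX_XX_X__X_X_X_X
_X__X__XX_X_X_X_X  (repeats generation 1; period 2)
generation 7: _X__X__XX_X_X_X_X

_X__X__XX_X_X_X_X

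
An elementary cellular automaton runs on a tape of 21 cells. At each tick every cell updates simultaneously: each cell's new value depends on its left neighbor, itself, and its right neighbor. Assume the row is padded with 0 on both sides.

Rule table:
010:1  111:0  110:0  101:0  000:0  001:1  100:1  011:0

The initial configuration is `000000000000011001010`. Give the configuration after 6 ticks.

000000011101001011100

tick 1: 000000000000100111011
tick 2: 000000000001111000000
tick 3: 000000000010000100000
tick 4: 000000000111001110000
tick 5: 000000001000110001000
tick 6: 000000011101001011100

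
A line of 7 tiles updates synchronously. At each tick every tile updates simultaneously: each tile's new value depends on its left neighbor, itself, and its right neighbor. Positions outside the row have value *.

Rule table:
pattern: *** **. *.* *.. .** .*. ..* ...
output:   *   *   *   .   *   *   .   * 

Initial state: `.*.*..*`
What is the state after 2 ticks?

****..*

tick 1: ****..*
tick 2: ****..*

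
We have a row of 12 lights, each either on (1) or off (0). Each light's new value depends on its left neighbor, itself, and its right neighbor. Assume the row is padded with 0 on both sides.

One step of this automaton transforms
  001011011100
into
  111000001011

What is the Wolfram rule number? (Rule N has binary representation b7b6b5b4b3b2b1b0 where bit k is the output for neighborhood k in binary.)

151

position 8: 111 → 1  (bit 7 = 1)
position 5: 110 → 0  (bit 6 = 0)
position 3: 101 → 0  (bit 5 = 0)
position 10: 100 → 1  (bit 4 = 1)
position 4: 011 → 0  (bit 3 = 0)
position 2: 010 → 1  (bit 2 = 1)
position 1: 001 → 1  (bit 1 = 1)
position 0: 000 → 1  (bit 0 = 1)
bits b7..b0 = 10010111 = 151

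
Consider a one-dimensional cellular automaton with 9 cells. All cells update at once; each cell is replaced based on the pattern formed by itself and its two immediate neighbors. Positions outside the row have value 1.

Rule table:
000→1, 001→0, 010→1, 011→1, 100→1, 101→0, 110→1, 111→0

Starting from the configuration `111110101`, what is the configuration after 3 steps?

001010101

step 1: 000010101
step 2: 111010101
step 3: 001010101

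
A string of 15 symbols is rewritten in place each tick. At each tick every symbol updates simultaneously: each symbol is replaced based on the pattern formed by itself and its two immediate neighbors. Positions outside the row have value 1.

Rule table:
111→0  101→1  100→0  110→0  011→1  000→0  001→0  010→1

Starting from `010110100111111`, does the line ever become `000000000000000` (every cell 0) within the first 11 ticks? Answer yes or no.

no

111101100100000
000011000100000
000010000100000
000010000100000  (fixed point — unchanged through tick 11)
tick 11 is 000010000100000, still not uniform 0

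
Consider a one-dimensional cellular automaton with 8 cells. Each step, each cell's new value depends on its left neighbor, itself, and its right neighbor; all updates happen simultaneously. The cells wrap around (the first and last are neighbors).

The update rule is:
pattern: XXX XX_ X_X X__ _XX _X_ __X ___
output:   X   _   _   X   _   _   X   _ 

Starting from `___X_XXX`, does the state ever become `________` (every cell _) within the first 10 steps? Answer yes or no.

step 1: X_X___X_
step 2: ___X_X__
step 3: __X___X_
step 4: _X_X_X_X
step 5: ________
all cells are _ at step 5

yes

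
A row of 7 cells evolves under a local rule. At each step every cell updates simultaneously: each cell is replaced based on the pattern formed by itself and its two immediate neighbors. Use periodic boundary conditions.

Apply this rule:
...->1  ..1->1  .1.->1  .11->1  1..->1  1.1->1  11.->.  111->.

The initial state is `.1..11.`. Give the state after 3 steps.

11111.1
.....11
111111.

111111.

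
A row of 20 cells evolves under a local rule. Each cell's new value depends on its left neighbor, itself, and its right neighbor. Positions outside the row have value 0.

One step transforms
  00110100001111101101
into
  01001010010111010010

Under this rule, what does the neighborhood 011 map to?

0

At position 2 the neighborhood is 011; the next row has 0 there.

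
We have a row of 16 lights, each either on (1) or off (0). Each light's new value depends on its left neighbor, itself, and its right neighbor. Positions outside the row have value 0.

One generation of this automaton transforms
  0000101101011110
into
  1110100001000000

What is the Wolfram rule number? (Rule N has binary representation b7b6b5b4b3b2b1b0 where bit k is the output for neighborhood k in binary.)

5

position 12: 111 → 0  (bit 7 = 0)
position 7: 110 → 0  (bit 6 = 0)
position 5: 101 → 0  (bit 5 = 0)
position 15: 100 → 0  (bit 4 = 0)
position 6: 011 → 0  (bit 3 = 0)
position 4: 010 → 1  (bit 2 = 1)
position 3: 001 → 0  (bit 1 = 0)
position 0: 000 → 1  (bit 0 = 1)
bits b7..b0 = 00000101 = 5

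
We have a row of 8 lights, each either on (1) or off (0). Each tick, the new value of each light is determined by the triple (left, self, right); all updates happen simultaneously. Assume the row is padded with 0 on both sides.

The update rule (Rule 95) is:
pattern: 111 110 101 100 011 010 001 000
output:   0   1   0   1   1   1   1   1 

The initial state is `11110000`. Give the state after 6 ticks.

tick 1: 10011111
tick 2: 11110001
tick 3: 10011111  (repeats tick 1; period 2)
tick 6: 11110001

11110001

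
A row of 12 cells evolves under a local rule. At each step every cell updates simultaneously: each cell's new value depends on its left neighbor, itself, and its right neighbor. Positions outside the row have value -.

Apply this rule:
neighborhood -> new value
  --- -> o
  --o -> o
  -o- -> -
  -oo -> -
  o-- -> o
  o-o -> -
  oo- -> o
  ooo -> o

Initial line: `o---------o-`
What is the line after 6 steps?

o-ooo-oooooo

-ooooooooo-o
o-oooooooo--
---ooooooooo
ooo-oooooooo
-oo--ooooooo
o-ooo-oooooo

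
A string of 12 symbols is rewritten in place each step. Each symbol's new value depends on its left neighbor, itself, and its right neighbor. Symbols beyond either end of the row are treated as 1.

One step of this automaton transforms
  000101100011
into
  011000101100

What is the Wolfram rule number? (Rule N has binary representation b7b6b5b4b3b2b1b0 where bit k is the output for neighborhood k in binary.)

position 11: 111 → 0  (bit 7 = 0)
position 6: 110 → 1  (bit 6 = 1)
position 4: 101 → 0  (bit 5 = 0)
position 0: 100 → 0  (bit 4 = 0)
position 5: 011 → 0  (bit 3 = 0)
position 3: 010 → 0  (bit 2 = 0)
position 2: 001 → 1  (bit 1 = 1)
position 1: 000 → 1  (bit 0 = 1)
bits b7..b0 = 01000011 = 67

67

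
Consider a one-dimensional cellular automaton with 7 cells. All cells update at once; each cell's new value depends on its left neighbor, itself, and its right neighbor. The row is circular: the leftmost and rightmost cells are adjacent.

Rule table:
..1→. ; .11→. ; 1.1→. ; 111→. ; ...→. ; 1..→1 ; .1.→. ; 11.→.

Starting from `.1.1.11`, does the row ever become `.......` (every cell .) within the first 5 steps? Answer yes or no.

.......
all cells are . at step 1

yes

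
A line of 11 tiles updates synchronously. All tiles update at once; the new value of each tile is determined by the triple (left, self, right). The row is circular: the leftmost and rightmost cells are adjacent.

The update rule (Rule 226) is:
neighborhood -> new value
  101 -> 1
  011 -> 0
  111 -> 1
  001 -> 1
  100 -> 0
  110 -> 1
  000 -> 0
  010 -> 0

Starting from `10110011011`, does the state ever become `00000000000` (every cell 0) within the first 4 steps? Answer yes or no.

no

11010101101
11101010110
01110101011
10111010101
step 4 is 10111010101, still not uniform 0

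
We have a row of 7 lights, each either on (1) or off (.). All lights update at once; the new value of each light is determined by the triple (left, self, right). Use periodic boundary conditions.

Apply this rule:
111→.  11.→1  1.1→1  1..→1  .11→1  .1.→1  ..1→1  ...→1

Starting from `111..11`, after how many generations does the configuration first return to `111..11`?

generation 1: ..1111.
generation 2: 111..11

2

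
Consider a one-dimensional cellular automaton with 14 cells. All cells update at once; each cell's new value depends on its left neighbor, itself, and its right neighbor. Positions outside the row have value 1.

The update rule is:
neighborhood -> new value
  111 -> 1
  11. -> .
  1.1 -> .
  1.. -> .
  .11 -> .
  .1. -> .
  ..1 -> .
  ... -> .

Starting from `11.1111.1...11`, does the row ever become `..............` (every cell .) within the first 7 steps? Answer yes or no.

yes

1...11.......1
..............
all cells are . at step 2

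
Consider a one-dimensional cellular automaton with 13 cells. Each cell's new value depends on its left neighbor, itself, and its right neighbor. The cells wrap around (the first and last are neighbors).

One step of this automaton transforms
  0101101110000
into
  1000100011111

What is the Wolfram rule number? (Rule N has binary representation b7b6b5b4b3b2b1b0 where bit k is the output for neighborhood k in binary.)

position 7: 111 → 0  (bit 7 = 0)
position 4: 110 → 1  (bit 6 = 1)
position 2: 101 → 0  (bit 5 = 0)
position 9: 100 → 1  (bit 4 = 1)
position 3: 011 → 0  (bit 3 = 0)
position 1: 010 → 0  (bit 2 = 0)
position 0: 001 → 1  (bit 1 = 1)
position 10: 000 → 1  (bit 0 = 1)
bits b7..b0 = 01010011 = 83

83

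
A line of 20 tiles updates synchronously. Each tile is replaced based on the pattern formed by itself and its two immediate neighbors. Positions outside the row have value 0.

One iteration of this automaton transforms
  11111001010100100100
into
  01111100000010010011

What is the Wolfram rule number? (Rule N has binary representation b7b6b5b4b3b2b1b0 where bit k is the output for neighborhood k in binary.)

position 1: 111 → 1  (bit 7 = 1)
position 4: 110 → 1  (bit 6 = 1)
position 8: 101 → 0  (bit 5 = 0)
position 5: 100 → 1  (bit 4 = 1)
position 0: 011 → 0  (bit 3 = 0)
position 7: 010 → 0  (bit 2 = 0)
position 6: 001 → 0  (bit 1 = 0)
position 19: 000 → 1  (bit 0 = 1)
bits b7..b0 = 11010001 = 209

209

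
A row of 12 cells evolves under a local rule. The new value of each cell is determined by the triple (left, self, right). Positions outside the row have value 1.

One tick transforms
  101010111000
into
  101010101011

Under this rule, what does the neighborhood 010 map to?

At position 2 the neighborhood is 010; the next row has 1 there.

1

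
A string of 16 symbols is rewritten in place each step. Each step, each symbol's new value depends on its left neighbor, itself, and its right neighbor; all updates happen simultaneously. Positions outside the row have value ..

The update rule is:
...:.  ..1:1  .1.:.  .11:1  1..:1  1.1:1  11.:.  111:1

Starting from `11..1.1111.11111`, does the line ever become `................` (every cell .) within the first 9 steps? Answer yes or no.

no

1.11.1111.11111.
.11.1111.11111.1
11.1111.11111.1.
1.1111.11111.1.1
.1111.11111.1.1.
1111.11111.1.1.1
111.11111.1.1.1.
11.11111.1.1.1.1
1.11111.1.1.1.1.
step 9 is 1.11111.1.1.1.1., still not uniform .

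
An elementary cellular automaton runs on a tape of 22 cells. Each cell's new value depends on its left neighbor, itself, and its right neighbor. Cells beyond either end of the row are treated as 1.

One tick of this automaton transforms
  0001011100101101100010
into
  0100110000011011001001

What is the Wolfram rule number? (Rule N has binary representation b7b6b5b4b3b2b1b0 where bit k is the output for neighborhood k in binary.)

position 6: 111 → 0  (bit 7 = 0)
position 7: 110 → 0  (bit 6 = 0)
position 4: 101 → 1  (bit 5 = 1)
position 0: 100 → 0  (bit 4 = 0)
position 5: 011 → 1  (bit 3 = 1)
position 3: 010 → 0  (bit 2 = 0)
position 2: 001 → 0  (bit 1 = 0)
position 1: 000 → 1  (bit 0 = 1)
bits b7..b0 = 00101001 = 41

41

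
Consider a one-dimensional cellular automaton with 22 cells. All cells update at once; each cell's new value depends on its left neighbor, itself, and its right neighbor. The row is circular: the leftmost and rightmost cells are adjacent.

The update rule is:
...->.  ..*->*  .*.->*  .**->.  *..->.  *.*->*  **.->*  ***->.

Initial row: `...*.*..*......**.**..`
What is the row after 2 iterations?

..****.**.....*.**.*..
.*...**.*....***.***..

.*...**.*....***.***..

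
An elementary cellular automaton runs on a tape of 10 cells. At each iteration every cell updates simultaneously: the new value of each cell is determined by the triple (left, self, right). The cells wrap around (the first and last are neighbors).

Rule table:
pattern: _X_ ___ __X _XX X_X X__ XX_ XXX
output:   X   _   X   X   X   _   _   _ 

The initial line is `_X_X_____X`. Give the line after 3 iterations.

iteration 1: XXXX____XX
iteration 2: _______XX_
iteration 3: ______XX__

______XX__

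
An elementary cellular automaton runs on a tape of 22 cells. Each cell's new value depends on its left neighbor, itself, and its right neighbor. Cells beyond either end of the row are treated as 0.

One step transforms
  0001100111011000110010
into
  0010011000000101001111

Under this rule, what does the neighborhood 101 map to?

At position 10 the neighborhood is 101; the next row has 0 there.

0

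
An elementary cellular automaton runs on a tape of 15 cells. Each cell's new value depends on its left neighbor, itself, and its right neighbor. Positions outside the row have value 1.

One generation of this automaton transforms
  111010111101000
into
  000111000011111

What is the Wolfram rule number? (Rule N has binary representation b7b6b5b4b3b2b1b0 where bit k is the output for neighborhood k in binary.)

55

position 0: 111 → 0  (bit 7 = 0)
position 2: 110 → 0  (bit 6 = 0)
position 3: 101 → 1  (bit 5 = 1)
position 12: 100 → 1  (bit 4 = 1)
position 6: 011 → 0  (bit 3 = 0)
position 4: 010 → 1  (bit 2 = 1)
position 14: 001 → 1  (bit 1 = 1)
position 13: 000 → 1  (bit 0 = 1)
bits b7..b0 = 00110111 = 55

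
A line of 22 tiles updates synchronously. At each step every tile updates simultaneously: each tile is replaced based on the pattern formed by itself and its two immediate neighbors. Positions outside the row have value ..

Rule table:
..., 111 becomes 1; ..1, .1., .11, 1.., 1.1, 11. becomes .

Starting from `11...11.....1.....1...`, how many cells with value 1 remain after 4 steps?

16

...1....111...111...11
11...11..1..1..1..1...
...1................11
11...11111111111111...
count of 1: 16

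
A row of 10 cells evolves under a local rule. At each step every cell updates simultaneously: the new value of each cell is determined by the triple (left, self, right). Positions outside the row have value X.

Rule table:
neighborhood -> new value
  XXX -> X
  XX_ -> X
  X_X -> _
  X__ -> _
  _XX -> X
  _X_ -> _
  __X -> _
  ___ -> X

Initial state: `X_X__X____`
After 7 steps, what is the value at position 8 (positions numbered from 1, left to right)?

X

step 1: X______XX_
step 2: X_XXXX_XX_
step 3: X_XXXX_XX_  (fixed point — unchanged through step 7)
position 8 holds X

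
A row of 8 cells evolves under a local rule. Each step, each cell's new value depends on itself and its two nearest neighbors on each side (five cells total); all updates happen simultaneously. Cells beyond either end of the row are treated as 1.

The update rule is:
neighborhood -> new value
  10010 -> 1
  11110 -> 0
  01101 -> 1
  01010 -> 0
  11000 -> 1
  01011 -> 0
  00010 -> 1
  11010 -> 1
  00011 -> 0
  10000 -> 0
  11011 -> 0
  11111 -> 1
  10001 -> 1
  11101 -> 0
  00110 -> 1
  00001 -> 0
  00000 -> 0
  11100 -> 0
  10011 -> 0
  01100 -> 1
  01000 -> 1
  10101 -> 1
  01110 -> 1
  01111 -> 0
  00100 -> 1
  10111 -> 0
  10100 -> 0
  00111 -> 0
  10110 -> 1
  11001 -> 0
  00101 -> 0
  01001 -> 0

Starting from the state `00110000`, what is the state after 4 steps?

10000110

00111000
00010110
11100110
10000110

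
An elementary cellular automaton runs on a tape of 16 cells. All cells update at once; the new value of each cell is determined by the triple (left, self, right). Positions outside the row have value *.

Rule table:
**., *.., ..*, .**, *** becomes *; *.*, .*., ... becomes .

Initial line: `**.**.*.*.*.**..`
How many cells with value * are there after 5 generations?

14

**.**.......****
**.***.....*****
**.****...******
**.*****.*******
**.*****.*******
count of *: 14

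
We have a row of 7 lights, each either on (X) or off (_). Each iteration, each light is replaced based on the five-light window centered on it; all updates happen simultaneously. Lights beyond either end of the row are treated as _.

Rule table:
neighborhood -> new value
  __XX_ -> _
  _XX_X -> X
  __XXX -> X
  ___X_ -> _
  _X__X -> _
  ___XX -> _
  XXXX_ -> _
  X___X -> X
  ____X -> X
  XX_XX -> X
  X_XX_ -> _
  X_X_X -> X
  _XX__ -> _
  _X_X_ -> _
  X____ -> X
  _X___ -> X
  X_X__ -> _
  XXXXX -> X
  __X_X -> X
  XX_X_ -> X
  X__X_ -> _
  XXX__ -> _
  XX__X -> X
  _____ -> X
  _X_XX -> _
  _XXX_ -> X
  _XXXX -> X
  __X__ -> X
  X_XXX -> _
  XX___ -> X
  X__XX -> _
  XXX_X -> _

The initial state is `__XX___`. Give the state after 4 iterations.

iteration 1: X___XXX
iteration 2: XXX_XX_
iteration 3: XX_X__X
iteration 4: _XX___X

_XX___X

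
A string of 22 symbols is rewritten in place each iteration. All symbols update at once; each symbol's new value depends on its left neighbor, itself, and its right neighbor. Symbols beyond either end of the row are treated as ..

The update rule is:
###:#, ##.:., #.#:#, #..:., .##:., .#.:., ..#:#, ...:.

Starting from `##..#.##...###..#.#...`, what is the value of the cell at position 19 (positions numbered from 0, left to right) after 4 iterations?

...#.#....#.#..#.#....
..#.#....#.#..#.#.....
.#.#....#.#..#.#......
#.#....#.#..#.#.......
position 19 holds .

.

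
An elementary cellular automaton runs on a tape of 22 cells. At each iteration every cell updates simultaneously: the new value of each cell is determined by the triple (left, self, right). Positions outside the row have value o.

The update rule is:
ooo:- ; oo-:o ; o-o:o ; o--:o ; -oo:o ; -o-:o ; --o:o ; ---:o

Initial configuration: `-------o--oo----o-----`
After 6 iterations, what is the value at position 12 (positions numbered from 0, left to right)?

iteration 1: oooooooooooooooooooooo
iteration 2: ----------------------
iteration 3: oooooooooooooooooooooo  (repeats iteration 1; period 2)
iteration 6: ----------------------
position 12 holds -

-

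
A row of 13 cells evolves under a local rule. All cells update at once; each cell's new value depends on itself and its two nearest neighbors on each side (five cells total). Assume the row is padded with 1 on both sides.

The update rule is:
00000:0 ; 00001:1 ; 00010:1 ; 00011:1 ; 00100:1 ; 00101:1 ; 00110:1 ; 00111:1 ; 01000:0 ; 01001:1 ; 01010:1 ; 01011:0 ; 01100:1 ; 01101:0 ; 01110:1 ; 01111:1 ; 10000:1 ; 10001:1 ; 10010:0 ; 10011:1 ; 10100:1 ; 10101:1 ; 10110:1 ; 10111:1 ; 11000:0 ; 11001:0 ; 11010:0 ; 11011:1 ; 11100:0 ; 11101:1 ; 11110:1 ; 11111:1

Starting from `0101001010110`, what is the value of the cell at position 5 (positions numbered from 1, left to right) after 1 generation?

1

generation 1: 0111101110101
position 5 holds 1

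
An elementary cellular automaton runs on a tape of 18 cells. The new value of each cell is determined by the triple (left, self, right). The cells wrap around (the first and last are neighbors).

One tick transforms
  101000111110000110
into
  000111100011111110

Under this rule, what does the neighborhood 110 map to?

At position 10 the neighborhood is 110; the next row has 1 there.

1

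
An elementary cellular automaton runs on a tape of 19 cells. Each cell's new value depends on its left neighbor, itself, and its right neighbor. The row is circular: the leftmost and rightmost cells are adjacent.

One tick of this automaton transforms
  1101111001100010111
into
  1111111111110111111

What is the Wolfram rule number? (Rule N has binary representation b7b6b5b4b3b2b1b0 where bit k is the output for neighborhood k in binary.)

position 0: 111 → 1  (bit 7 = 1)
position 1: 110 → 1  (bit 6 = 1)
position 2: 101 → 1  (bit 5 = 1)
position 7: 100 → 1  (bit 4 = 1)
position 3: 011 → 1  (bit 3 = 1)
position 14: 010 → 1  (bit 2 = 1)
position 8: 001 → 1  (bit 1 = 1)
position 12: 000 → 0  (bit 0 = 0)
bits b7..b0 = 11111110 = 254

254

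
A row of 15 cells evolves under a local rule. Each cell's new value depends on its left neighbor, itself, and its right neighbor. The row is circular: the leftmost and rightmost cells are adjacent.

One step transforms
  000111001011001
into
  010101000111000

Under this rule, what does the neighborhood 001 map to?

0

At position 2 the neighborhood is 001; the next row has 0 there.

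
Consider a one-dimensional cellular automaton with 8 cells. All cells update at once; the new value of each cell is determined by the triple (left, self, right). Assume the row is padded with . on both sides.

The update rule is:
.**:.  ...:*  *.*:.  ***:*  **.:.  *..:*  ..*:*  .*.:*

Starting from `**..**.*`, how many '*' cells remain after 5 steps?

6

..**...*
**..****
..**.**.
**.....*
..******
count of *: 6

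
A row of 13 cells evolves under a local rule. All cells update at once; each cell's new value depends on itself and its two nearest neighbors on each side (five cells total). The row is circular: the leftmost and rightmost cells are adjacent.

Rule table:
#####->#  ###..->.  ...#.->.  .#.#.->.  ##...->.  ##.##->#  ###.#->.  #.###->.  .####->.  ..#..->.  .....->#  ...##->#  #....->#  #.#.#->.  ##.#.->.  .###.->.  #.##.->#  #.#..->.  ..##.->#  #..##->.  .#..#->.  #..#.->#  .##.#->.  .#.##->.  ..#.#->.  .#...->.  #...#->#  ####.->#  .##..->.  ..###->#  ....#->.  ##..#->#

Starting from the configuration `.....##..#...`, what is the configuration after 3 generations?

###.##.##..##
##.##.##.#.#.
#.##.##......

#.##.##......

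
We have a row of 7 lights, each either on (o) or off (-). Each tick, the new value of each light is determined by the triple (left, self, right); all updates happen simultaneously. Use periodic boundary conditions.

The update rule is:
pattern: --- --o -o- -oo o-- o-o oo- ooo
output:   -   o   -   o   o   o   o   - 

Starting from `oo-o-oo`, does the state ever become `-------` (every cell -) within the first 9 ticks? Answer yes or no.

-oo-oo-
ooooooo
-------
all cells are - at tick 3

yes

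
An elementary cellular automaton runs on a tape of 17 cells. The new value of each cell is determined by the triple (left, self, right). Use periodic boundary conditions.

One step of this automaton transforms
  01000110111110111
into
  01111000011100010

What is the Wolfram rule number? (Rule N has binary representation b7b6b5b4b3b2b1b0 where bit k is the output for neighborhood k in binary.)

151

position 9: 111 → 1  (bit 7 = 1)
position 6: 110 → 0  (bit 6 = 0)
position 0: 101 → 0  (bit 5 = 0)
position 2: 100 → 1  (bit 4 = 1)
position 5: 011 → 0  (bit 3 = 0)
position 1: 010 → 1  (bit 2 = 1)
position 4: 001 → 1  (bit 1 = 1)
position 3: 000 → 1  (bit 0 = 1)
bits b7..b0 = 10010111 = 151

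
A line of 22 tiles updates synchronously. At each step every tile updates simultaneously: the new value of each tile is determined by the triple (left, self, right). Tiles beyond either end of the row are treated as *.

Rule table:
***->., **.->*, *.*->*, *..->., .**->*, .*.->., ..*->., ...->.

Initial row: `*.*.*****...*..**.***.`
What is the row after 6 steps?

*..................*..

**.**...*......****.**
.****..........*..***.
**..*.............*.**
.*.................**.
*..................***
*..................*..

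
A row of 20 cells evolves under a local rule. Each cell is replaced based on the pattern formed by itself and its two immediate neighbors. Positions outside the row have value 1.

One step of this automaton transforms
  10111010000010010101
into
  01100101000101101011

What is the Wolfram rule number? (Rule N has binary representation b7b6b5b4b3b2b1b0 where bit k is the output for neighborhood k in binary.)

58

position 3: 111 → 0  (bit 7 = 0)
position 0: 110 → 0  (bit 6 = 0)
position 1: 101 → 1  (bit 5 = 1)
position 7: 100 → 1  (bit 4 = 1)
position 2: 011 → 1  (bit 3 = 1)
position 6: 010 → 0  (bit 2 = 0)
position 11: 001 → 1  (bit 1 = 1)
position 8: 000 → 0  (bit 0 = 0)
bits b7..b0 = 00111010 = 58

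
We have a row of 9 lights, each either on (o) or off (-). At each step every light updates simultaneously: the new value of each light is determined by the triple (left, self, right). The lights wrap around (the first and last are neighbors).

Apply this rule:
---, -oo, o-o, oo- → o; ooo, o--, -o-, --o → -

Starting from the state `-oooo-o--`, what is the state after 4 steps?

-o--oo--o
o---oo---
--o-oo-o-
o--oooo--

o--oooo--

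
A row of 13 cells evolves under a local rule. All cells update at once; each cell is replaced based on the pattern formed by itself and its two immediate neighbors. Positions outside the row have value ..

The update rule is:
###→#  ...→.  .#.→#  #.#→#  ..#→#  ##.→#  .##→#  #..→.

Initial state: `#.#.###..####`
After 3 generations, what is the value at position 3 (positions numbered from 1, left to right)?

#######.#####
#############
#############
position 3 holds #

#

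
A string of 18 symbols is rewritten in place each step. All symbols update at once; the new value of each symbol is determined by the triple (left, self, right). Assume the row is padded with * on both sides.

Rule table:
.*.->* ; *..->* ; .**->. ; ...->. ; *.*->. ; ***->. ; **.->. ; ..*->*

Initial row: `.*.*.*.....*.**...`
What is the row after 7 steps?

step 1: .*.*.**...**...*.*
step 2: .*.*...*.*..*.**..
step 3: .*.**.**.****...**
step 4: .*...........*.*..
step 5: .**.........**.***
step 6: ...*.......*......
step 7: *.***.....***....*

*.***.....***....*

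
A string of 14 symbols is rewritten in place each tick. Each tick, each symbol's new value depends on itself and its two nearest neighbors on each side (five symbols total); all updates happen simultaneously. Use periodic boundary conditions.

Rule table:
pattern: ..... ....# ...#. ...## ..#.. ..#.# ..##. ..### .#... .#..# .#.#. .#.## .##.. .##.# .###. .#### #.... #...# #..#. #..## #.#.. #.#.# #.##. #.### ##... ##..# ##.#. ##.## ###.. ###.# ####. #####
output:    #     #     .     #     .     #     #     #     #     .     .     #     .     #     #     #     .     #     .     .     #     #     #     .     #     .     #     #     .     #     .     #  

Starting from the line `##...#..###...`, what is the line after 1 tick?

#.##....##.###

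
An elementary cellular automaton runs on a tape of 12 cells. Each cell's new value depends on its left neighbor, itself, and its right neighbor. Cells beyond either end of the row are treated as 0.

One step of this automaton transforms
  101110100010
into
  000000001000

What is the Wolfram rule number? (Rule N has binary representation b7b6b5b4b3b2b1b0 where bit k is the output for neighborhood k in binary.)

1

position 3: 111 → 0  (bit 7 = 0)
position 4: 110 → 0  (bit 6 = 0)
position 1: 101 → 0  (bit 5 = 0)
position 7: 100 → 0  (bit 4 = 0)
position 2: 011 → 0  (bit 3 = 0)
position 0: 010 → 0  (bit 2 = 0)
position 9: 001 → 0  (bit 1 = 0)
position 8: 000 → 1  (bit 0 = 1)
bits b7..b0 = 00000001 = 1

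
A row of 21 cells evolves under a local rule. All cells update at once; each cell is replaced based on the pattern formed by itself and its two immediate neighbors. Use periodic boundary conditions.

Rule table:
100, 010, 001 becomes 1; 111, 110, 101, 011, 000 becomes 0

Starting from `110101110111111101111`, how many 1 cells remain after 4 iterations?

6

iteration 1: 000100000000000000000
iteration 2: 001110000000000000000
iteration 3: 010001000000000000000
iteration 4: 111011100000000000000
count of 1: 6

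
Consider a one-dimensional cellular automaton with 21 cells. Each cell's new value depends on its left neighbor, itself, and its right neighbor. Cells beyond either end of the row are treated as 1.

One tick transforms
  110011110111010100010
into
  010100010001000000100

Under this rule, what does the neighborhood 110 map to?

At position 1 the neighborhood is 110; the next row has 1 there.

1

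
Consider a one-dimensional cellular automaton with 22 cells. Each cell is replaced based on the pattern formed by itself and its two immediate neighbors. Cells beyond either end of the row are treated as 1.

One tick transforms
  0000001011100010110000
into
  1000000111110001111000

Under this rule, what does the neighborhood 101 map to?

1

At position 7 the neighborhood is 101; the next row has 1 there.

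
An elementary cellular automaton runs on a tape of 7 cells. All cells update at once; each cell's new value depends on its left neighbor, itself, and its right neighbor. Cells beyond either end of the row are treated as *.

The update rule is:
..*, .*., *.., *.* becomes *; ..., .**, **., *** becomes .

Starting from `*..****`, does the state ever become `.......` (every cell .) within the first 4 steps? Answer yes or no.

no

.**....
*..*..*
.*****.
*.....*
step 4 is *.....*, still not uniform .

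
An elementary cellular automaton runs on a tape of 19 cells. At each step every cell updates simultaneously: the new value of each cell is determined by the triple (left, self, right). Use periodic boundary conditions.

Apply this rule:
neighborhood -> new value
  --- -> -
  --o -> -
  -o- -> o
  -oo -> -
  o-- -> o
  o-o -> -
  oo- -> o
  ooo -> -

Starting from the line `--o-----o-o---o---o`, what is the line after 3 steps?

oo--oo--oo--oo--oo-

o-oo----o-oo--oo--o
o--oo---o--oo--oo--
oo--oo--oo--oo--oo-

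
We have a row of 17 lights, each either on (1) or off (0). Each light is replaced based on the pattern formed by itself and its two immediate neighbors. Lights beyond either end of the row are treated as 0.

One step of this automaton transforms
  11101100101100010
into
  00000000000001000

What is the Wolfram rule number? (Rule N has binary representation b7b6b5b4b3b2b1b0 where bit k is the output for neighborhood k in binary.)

position 1: 111 → 0  (bit 7 = 0)
position 2: 110 → 0  (bit 6 = 0)
position 3: 101 → 0  (bit 5 = 0)
position 6: 100 → 0  (bit 4 = 0)
position 0: 011 → 0  (bit 3 = 0)
position 8: 010 → 0  (bit 2 = 0)
position 7: 001 → 0  (bit 1 = 0)
position 13: 000 → 1  (bit 0 = 1)
bits b7..b0 = 00000001 = 1

1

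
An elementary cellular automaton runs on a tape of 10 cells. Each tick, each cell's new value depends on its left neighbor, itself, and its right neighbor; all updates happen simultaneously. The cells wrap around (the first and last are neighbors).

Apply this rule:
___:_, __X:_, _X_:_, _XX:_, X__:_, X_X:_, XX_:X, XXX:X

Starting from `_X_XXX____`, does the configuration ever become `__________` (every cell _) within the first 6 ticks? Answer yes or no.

tick 1: ____XX____
tick 2: _____X____
tick 3: __________
all cells are _ at tick 3

yes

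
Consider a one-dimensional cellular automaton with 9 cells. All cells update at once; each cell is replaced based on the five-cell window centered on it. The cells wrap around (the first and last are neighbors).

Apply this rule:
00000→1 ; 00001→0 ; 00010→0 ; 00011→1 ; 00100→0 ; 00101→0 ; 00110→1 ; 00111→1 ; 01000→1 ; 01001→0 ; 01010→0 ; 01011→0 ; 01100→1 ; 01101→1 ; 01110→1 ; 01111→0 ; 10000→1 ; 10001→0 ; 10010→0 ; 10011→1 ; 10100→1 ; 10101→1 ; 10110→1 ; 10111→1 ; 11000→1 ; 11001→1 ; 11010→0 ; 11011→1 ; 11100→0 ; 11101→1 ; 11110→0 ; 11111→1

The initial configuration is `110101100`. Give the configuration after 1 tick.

110101111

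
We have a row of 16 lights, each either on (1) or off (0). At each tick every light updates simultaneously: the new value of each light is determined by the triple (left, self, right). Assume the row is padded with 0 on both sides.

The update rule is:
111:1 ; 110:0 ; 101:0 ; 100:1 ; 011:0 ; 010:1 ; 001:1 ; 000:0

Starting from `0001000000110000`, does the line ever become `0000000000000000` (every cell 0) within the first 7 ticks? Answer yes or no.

no

0011100001001000
0101010011111100
1101011101111010
0001001000110011
0011111101001100
0101111001110010
1100110110101111
tick 7 is 1100110110101111, still not uniform 0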